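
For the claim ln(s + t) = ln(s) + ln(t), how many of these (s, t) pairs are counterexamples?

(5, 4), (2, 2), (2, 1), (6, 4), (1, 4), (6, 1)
5

Testing each pair:
(5, 4): LHS = ln(9) ≈ 2.197, RHS = ln(4) + ln(5) ≈ 2.996 → counterexample
(2, 2): LHS = ln(4) ≈ 1.386, RHS = 2·ln(2) ≈ 1.386 → satisfies claim
(2, 1): LHS = ln(3) ≈ 1.099, RHS = ln(2) ≈ 0.6931 → counterexample
(6, 4): LHS = ln(10) ≈ 2.303, RHS = ln(4) + ln(6) ≈ 3.178 → counterexample
(1, 4): LHS = ln(5) ≈ 1.609, RHS = ln(4) ≈ 1.386 → counterexample
(6, 1): LHS = ln(7) ≈ 1.946, RHS = ln(6) ≈ 1.792 → counterexample

That makes 5 counterexamples.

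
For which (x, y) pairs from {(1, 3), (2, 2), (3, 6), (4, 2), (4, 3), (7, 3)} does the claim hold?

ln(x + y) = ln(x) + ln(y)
Testing each pair:
(1, 3): LHS = ln(4) ≈ 1.386, RHS = ln(3) ≈ 1.099 → fails
(2, 2): LHS = ln(4) ≈ 1.386, RHS = 2·ln(2) ≈ 1.386 → holds
(3, 6): LHS = ln(9) ≈ 2.197, RHS = ln(3) + ln(6) ≈ 2.89 → fails
(4, 2): LHS = ln(6) ≈ 1.792, RHS = ln(2) + ln(4) ≈ 2.079 → fails
(4, 3): LHS = ln(7) ≈ 1.946, RHS = ln(3) + ln(4) ≈ 2.485 → fails
(7, 3): LHS = ln(10) ≈ 2.303, RHS = ln(3) + ln(7) ≈ 3.045 → fails

1 of 6 pairs satisfies the claim.

Answer: (2, 2)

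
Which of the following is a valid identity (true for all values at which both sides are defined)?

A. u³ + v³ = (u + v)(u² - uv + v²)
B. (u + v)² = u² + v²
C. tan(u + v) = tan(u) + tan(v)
A

A: holds — e.g. at (1, 1), both sides equal 2.
B: fails at (1, 5) — LHS = 36, RHS = 26.
C: fails at (1, 2) — LHS = tan(3) ≈ -0.1425, RHS = tan(2) + tan(1) ≈ -0.6276.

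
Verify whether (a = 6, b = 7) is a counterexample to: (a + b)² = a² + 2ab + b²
No

Substituting a = 6, b = 7:
LHS = (6 + 7)² = 169
RHS = 6² + 2·6·7 + 7² = 169

The sides agree, so this pair does not disprove the claim.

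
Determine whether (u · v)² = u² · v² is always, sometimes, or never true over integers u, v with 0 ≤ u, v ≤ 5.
The identity holds for every pair in the range. For instance at (u, v) = (4, 3): both sides equal 144.

Answer: Always true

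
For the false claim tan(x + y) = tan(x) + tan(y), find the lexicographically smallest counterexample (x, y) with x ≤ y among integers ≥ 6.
Substituting (6, 6) into the claim:
LHS = tan(6 + 6) = tan(12) ≈ -0.6359
RHS = tan(6) + tan(6) = 2·tan(6) ≈ -0.582

Since LHS ≠ RHS, this pair disproves the claim, and no lexicographically smaller pair (x ≤ y, integers ≥ 6) does.

For instance (6, 11) is also a counterexample (LHS = tan(17) ≈ 3.494, RHS = tan(11) + tan(6) ≈ -226.2), but it's lexicographically larger.

Answer: (x, y) = (6, 6)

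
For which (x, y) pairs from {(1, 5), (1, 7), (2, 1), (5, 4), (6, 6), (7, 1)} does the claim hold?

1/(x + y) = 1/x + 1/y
Testing each pair:
(1, 5): LHS = 1/6, RHS = 6/5 → fails
(1, 7): LHS = 1/8, RHS = 8/7 → fails
(2, 1): LHS = 1/3, RHS = 3/2 → fails
(5, 4): LHS = 1/9, RHS = 9/20 → fails
(6, 6): LHS = 1/12, RHS = 1/3 → fails
(7, 1): LHS = 1/8, RHS = 8/7 → fails

No pair satisfies the claim.

Answer: None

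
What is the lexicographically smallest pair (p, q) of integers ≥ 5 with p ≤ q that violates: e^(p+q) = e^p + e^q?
(p, q) = (5, 5)

Substituting (5, 5) into the claim:
LHS = e^(5+5) = e^10 ≈ 22026.5
RHS = e^5 + e^5 = 2·e^5 ≈ 296.8

Since LHS ≠ RHS, this pair disproves the claim, and no lexicographically smaller pair (p ≤ q, integers ≥ 5) does.

For instance (8, 11) is also a counterexample (LHS = e^19 ≈ 178482301.0, RHS = e^8 + e^11 ≈ 62855.1), but it's lexicographically larger.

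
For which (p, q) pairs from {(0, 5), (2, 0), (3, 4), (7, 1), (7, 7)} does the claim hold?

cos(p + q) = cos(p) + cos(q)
None

Testing each pair:
(0, 5): LHS = cos(5) ≈ 0.2837, RHS = cos(5) + 1 ≈ 1.284 → fails
(2, 0): LHS = cos(2) ≈ -0.4161, RHS = cos(2) + 1 ≈ 0.5839 → fails
(3, 4): LHS = cos(7) ≈ 0.7539, RHS = cos(3) + cos(4) ≈ -1.644 → fails
(7, 1): LHS = cos(8) ≈ -0.1455, RHS = cos(1) + cos(7) ≈ 1.294 → fails
(7, 7): LHS = cos(14) ≈ 0.1367, RHS = 2·cos(7) ≈ 1.508 → fails

No pair satisfies the claim.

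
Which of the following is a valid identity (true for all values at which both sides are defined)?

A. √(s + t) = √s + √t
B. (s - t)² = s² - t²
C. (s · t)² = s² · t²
C

A: fails at (1, 4) — LHS = √(5) ≈ 2.236, RHS = 3.
B: fails at (0, 1) — LHS = 1, RHS = -1.
C: holds — e.g. at (4, 6), both sides equal 576.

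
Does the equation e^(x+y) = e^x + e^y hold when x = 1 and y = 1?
Substituting x = 1, y = 1:

LHS = e^(1+1) = e^2 ≈ 7.389
RHS = e^1 + e^1 = 2·e ≈ 5.437

LHS ≠ RHS, so the equation does not hold at this point.

Answer: Fails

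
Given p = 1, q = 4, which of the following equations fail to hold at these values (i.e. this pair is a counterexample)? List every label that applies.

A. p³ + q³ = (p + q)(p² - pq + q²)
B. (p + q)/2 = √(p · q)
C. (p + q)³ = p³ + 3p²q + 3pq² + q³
B

Evaluating each claim at the given values:
A. LHS = 65, RHS = 65 → holds here (LHS = RHS)
B. LHS = 5/2, RHS = 2 → fails here (LHS ≠ RHS)
C. LHS = 125, RHS = 125 → holds here (LHS = RHS)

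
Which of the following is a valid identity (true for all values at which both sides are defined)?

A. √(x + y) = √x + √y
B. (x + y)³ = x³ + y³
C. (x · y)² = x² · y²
A: fails at (2, 2) — LHS = 2, RHS = 2·√(2) ≈ 2.828.
B: fails at (1, 1) — LHS = 8, RHS = 2.
C: holds — e.g. at (1, 5), both sides equal 25.

Answer: C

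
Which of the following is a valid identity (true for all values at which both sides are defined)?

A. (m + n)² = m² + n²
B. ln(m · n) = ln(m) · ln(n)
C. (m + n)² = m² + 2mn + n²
C

A: fails at (2, 4) — LHS = 36, RHS = 20.
B: fails at (2, 5) — LHS = ln(10) ≈ 2.303, RHS = ln(2)·ln(5) ≈ 1.116.
C: holds — e.g. at (2, 2), both sides equal 16.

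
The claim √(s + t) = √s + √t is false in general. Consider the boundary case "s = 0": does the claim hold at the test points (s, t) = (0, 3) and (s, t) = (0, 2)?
At (0, 3): LHS = √(3) ≈ 1.732, RHS = √(3) ≈ 1.732 → equal
At (0, 2): LHS = √(2) ≈ 1.414, RHS = √(2) ≈ 1.414 → equal

So the claim does hold at both of these boundary points, even though it is not an identity.

Answer: Yes, holds at both test points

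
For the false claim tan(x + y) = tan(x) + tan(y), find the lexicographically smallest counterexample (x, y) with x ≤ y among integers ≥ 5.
(x, y) = (5, 5)

Substituting (5, 5) into the claim:
LHS = tan(5 + 5) = tan(10) ≈ 0.6484
RHS = tan(5) + tan(5) = 2·tan(5) ≈ -6.761

Since LHS ≠ RHS, this pair disproves the claim, and no lexicographically smaller pair (x ≤ y, integers ≥ 5) does.

For instance (6, 10) is also a counterexample (LHS = tan(16) ≈ 0.3006, RHS = tan(6) + tan(10) ≈ 0.3574), but it's lexicographically larger.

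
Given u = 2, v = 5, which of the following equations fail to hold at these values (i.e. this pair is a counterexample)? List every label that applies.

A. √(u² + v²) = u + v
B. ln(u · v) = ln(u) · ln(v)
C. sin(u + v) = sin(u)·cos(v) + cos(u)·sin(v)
Evaluating each claim at the given values:
A. LHS = √(29) ≈ 5.385, RHS = 7 → fails here (LHS ≠ RHS)
B. LHS = ln(10) ≈ 2.303, RHS = ln(2)·ln(5) ≈ 1.116 → fails here (LHS ≠ RHS)
C. LHS = sin(7) ≈ 0.657, RHS = sin(2)·cos(5) + sin(5)·cos(2) ≈ 0.657 → holds here (LHS = RHS)

Answer: A, B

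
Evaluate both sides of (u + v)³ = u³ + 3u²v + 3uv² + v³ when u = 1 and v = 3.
LHS = (1 + 3)³ = 64
RHS = 1³ + 3·1²·3 + 3·1·3² + 3³ = 64

LHS = RHS: the two sides agree.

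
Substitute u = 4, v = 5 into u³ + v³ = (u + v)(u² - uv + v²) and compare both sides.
LHS = 4³ + 5³ = 189
RHS = (4 + 5)(4² - 4·5 + 5²) = 189

LHS = RHS: the two sides agree.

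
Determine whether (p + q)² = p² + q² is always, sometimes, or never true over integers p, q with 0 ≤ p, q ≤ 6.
Sometimes true

It holds at (p, q) = (0, 0) (both sides equal 0), but fails at (p, q) = (2, 1) (LHS = 9, RHS = 5).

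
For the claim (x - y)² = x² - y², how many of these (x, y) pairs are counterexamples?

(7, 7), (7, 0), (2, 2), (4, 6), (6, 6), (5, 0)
Testing each pair:
(7, 7): LHS = 0, RHS = 0 → satisfies claim
(7, 0): LHS = 49, RHS = 49 → satisfies claim
(2, 2): LHS = 0, RHS = 0 → satisfies claim
(4, 6): LHS = 4, RHS = -20 → counterexample
(6, 6): LHS = 0, RHS = 0 → satisfies claim
(5, 0): LHS = 25, RHS = 25 → satisfies claim

That makes 1 counterexample.

Answer: 1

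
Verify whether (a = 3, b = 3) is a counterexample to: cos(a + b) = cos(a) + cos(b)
Yes

Substituting a = 3, b = 3:
LHS = cos(3 + 3) = cos(6) ≈ 0.9602
RHS = cos(3) + cos(3) = 2·cos(3) ≈ -1.98

Since LHS ≠ RHS, this pair disproves the claim.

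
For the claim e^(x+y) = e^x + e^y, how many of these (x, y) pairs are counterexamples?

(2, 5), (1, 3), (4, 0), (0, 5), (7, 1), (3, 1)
6

Testing each pair:
(2, 5): LHS = e^7 ≈ 1097, RHS = e^2 + e^5 ≈ 155.8 → counterexample
(1, 3): LHS = e^4 ≈ 54.6, RHS = e + e^3 ≈ 22.8 → counterexample
(4, 0): LHS = e^4 ≈ 54.6, RHS = 1 + e^4 ≈ 55.6 → counterexample
(0, 5): LHS = e^5 ≈ 148.4, RHS = 1 + e^5 ≈ 149.4 → counterexample
(7, 1): LHS = e^8 ≈ 2981, RHS = e + e^7 ≈ 1099 → counterexample
(3, 1): LHS = e^4 ≈ 54.6, RHS = e + e^3 ≈ 22.8 → counterexample

That makes 6 counterexamples.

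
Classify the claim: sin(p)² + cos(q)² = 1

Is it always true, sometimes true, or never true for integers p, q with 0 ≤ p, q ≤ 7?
Sometimes true

It holds at (p, q) = (5, 5) (both sides equal 1), but fails at (p, q) = (7, 1) (LHS = cos(1)² + sin(7)² ≈ 0.7236, RHS = 1).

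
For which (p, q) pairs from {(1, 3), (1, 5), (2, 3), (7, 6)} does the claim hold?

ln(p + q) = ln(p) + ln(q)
None

Testing each pair:
(1, 3): LHS = ln(4) ≈ 1.386, RHS = ln(3) ≈ 1.099 → fails
(1, 5): LHS = ln(6) ≈ 1.792, RHS = ln(5) ≈ 1.609 → fails
(2, 3): LHS = ln(5) ≈ 1.609, RHS = ln(2) + ln(3) ≈ 1.792 → fails
(7, 6): LHS = ln(13) ≈ 2.565, RHS = ln(6) + ln(7) ≈ 3.738 → fails

No pair satisfies the claim.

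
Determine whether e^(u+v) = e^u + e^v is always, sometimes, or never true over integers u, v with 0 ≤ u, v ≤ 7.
The claim fails for every pair in the range. For instance at (u, v) = (7, 6): LHS = e^13 ≈ 442413.4, RHS = e^6 + e^7 ≈ 1500.

Answer: Never true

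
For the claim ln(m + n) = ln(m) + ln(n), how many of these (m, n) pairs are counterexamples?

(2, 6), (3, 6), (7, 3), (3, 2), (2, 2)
Testing each pair:
(2, 6): LHS = ln(8) ≈ 2.079, RHS = ln(2) + ln(6) ≈ 2.485 → counterexample
(3, 6): LHS = ln(9) ≈ 2.197, RHS = ln(3) + ln(6) ≈ 2.89 → counterexample
(7, 3): LHS = ln(10) ≈ 2.303, RHS = ln(3) + ln(7) ≈ 3.045 → counterexample
(3, 2): LHS = ln(5) ≈ 1.609, RHS = ln(2) + ln(3) ≈ 1.792 → counterexample
(2, 2): LHS = ln(4) ≈ 1.386, RHS = 2·ln(2) ≈ 1.386 → satisfies claim

That makes 4 counterexamples.

Answer: 4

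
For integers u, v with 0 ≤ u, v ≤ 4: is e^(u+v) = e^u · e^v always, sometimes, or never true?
Always true

The identity holds for every pair in the range. For instance at (u, v) = (0, 0): both sides equal 1.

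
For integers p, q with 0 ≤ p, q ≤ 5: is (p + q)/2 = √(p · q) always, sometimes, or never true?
It holds at (p, q) = (0, 0) (both sides equal 0), but fails at (p, q) = (5, 2) (LHS = 7/2, RHS = √(10) ≈ 3.162).

Answer: Sometimes true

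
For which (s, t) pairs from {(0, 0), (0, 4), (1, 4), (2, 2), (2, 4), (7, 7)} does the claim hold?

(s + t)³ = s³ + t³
Testing each pair:
(0, 0): LHS = 0, RHS = 0 → holds
(0, 4): LHS = 64, RHS = 64 → holds
(1, 4): LHS = 125, RHS = 65 → fails
(2, 2): LHS = 64, RHS = 16 → fails
(2, 4): LHS = 216, RHS = 72 → fails
(7, 7): LHS = 2744, RHS = 686 → fails

2 of 6 pairs satisfy the claim.

Answer: (0, 0), (0, 4)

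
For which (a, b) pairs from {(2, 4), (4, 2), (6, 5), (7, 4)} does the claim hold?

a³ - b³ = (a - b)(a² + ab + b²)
All pairs

Testing each pair:
(2, 4): LHS = -56, RHS = -56 → holds
(4, 2): LHS = 56, RHS = 56 → holds
(6, 5): LHS = 91, RHS = 91 → holds
(7, 4): LHS = 279, RHS = 279 → holds

Every pair satisfies the claim.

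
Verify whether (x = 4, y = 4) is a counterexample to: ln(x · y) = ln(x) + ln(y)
Substituting x = 4, y = 4:
LHS = ln(4 · 4) = ln(16) ≈ 2.773
RHS = ln(4) + ln(4) = 2·ln(4) ≈ 2.773

The sides agree, so this pair does not disprove the claim.

Answer: No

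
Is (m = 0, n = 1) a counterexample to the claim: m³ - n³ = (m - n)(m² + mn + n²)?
No

Substituting m = 0, n = 1:
LHS = 0³ - 1³ = -1
RHS = (0 - 1)(0² + 0·1 + 1²) = -1

The sides agree, so this pair does not disprove the claim.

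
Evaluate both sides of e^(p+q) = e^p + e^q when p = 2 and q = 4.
LHS = e^(2+4) = e^6 ≈ 403.4
RHS = e^2 + e^4 ≈ 61.99

LHS ≠ RHS (they differ by about 341.4), so the equation does not hold here.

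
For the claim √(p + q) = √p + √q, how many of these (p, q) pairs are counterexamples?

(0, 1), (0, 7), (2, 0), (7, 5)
Testing each pair:
(0, 1): LHS = 1, RHS = 1 → satisfies claim
(0, 7): LHS = √(7) ≈ 2.646, RHS = √(7) ≈ 2.646 → satisfies claim
(2, 0): LHS = √(2) ≈ 1.414, RHS = √(2) ≈ 1.414 → satisfies claim
(7, 5): LHS = 2·√(3) ≈ 3.464, RHS = √(5) + √(7) ≈ 4.882 → counterexample

That makes 1 counterexample.

Answer: 1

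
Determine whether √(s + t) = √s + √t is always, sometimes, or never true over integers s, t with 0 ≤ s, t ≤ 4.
Sometimes true

It holds at (s, t) = (3, 0) (both sides equal √(3) ≈ 1.732), but fails at (s, t) = (3, 4) (LHS = √(7) ≈ 2.646, RHS = √(3) + 2 ≈ 3.732).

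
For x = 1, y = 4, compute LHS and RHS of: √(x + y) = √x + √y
LHS = √(1 + 4) = √(5) ≈ 2.236
RHS = √1 + √4 = 3

LHS ≠ RHS (they differ by about 0.7639), so the equation does not hold here.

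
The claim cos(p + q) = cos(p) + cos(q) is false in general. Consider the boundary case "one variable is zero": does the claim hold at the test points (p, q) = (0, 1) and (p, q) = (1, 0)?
At (0, 1): LHS = cos(1) ≈ 0.5403 ≠ RHS = cos(1) + 1 ≈ 1.54
At (1, 0): LHS = cos(1) ≈ 0.5403 ≠ RHS = cos(1) + 1 ≈ 1.54

Answer: No, fails at both test points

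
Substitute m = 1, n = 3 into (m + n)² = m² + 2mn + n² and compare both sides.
LHS = (1 + 3)² = 16
RHS = 1² + 2·1·3 + 3² = 16

LHS = RHS: the two sides agree.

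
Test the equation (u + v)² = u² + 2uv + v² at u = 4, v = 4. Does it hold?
Substituting u = 4, v = 4:

LHS = (4 + 4)² = 64
RHS = 4² + 2·4·4 + 4² = 64

LHS = RHS, so the equation holds at this point.

Answer: Holds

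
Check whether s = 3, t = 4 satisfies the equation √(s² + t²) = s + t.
Substituting s = 3, t = 4:

LHS = √(3² + 4²) = 5
RHS = 3 + 4 = 7

LHS ≠ RHS, so the equation does not hold at this point.

Answer: Fails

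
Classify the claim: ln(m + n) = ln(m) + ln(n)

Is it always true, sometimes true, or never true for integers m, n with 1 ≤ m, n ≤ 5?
It holds at (m, n) = (2, 2) (both sides equal ln(4) ≈ 1.386), but fails at (m, n) = (5, 3) (LHS = ln(8) ≈ 2.079, RHS = ln(3) + ln(5) ≈ 2.708).

Answer: Sometimes true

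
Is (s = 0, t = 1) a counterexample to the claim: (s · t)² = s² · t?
Substituting s = 0, t = 1:
LHS = (0 · 1)² = 0
RHS = 0² · 1 = 0

The sides agree, so this pair does not disprove the claim.

Answer: No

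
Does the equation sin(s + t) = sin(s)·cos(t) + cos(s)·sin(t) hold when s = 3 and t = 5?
Substituting s = 3, t = 5:

LHS = sin(3 + 5) = sin(8) ≈ 0.9894
RHS = sin(3)·cos(5) + cos(3)·sin(5) = sin(3)·cos(5) + sin(5)·cos(3) ≈ 0.9894

LHS = RHS, so the equation holds at this point.

Answer: Holds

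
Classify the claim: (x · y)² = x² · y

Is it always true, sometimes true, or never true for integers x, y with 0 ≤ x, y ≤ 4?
It holds at (x, y) = (0, 4) (both sides equal 0), but fails at (x, y) = (1, 2) (LHS = 4, RHS = 2).

Answer: Sometimes true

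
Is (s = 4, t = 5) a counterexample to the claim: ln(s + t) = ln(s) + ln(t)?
Yes

Substituting s = 4, t = 5:
LHS = ln(4 + 5) = ln(9) ≈ 2.197
RHS = ln(4) + ln(5) ≈ 2.996

Since LHS ≠ RHS, this pair disproves the claim.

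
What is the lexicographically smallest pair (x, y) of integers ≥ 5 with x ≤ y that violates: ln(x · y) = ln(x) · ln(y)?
Substituting (5, 5) into the claim:
LHS = ln(5 · 5) = ln(25) ≈ 3.219
RHS = ln(5) · ln(5) = ln(5)² ≈ 2.59

Since LHS ≠ RHS, this pair disproves the claim, and no lexicographically smaller pair (x ≤ y, integers ≥ 5) does.

For instance (5, 11) is also a counterexample (LHS = ln(55) ≈ 4.007, RHS = ln(5)·ln(11) ≈ 3.859), but it's lexicographically larger.

Answer: (x, y) = (5, 5)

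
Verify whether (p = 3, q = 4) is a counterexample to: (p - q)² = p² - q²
Yes

Substituting p = 3, q = 4:
LHS = (3 - 4)² = 1
RHS = 3² - 4² = -7

Since LHS ≠ RHS, this pair disproves the claim.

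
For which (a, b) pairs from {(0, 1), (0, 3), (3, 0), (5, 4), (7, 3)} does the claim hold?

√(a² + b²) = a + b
(0, 1), (0, 3), (3, 0)

Testing each pair:
(0, 1): LHS = 1, RHS = 1 → holds
(0, 3): LHS = 3, RHS = 3 → holds
(3, 0): LHS = 3, RHS = 3 → holds
(5, 4): LHS = √(41) ≈ 6.403, RHS = 9 → fails
(7, 3): LHS = √(58) ≈ 7.616, RHS = 10 → fails

3 of 5 pairs satisfy the claim.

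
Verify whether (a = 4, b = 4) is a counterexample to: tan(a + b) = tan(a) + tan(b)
Yes

Substituting a = 4, b = 4:
LHS = tan(4 + 4) = tan(8) ≈ -6.8
RHS = tan(4) + tan(4) = 2·tan(4) ≈ 2.316

Since LHS ≠ RHS, this pair disproves the claim.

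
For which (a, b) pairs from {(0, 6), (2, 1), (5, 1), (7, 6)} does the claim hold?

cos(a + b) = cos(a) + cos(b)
Testing each pair:
(0, 6): LHS = cos(6) ≈ 0.9602, RHS = cos(6) + 1 ≈ 1.96 → fails
(2, 1): LHS = cos(3) ≈ -0.99, RHS = cos(2) + cos(1) ≈ 0.1242 → fails
(5, 1): LHS = cos(6) ≈ 0.9602, RHS = cos(5) + cos(1) ≈ 0.824 → fails
(7, 6): LHS = cos(13) ≈ 0.9074, RHS = cos(7) + cos(6) ≈ 1.714 → fails

No pair satisfies the claim.

Answer: None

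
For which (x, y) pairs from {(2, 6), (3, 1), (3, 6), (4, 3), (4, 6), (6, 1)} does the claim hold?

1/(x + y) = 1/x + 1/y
None

Testing each pair:
(2, 6): LHS = 1/8, RHS = 2/3 → fails
(3, 1): LHS = 1/4, RHS = 4/3 → fails
(3, 6): LHS = 1/9, RHS = 1/2 → fails
(4, 3): LHS = 1/7, RHS = 7/12 → fails
(4, 6): LHS = 1/10, RHS = 5/12 → fails
(6, 1): LHS = 1/7, RHS = 7/6 → fails

No pair satisfies the claim.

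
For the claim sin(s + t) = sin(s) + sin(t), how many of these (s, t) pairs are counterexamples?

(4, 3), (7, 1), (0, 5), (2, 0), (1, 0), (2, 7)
3

Testing each pair:
(4, 3): LHS = sin(7) ≈ 0.657, RHS = sin(4) + sin(3) ≈ -0.6157 → counterexample
(7, 1): LHS = sin(8) ≈ 0.9894, RHS = sin(7) + sin(1) ≈ 1.498 → counterexample
(0, 5): LHS = sin(5) ≈ -0.9589, RHS = sin(5) ≈ -0.9589 → satisfies claim
(2, 0): LHS = sin(2) ≈ 0.9093, RHS = sin(2) ≈ 0.9093 → satisfies claim
(1, 0): LHS = sin(1) ≈ 0.8415, RHS = sin(1) ≈ 0.8415 → satisfies claim
(2, 7): LHS = sin(9) ≈ 0.4121, RHS = sin(7) + sin(2) ≈ 1.566 → counterexample

That makes 3 counterexamples.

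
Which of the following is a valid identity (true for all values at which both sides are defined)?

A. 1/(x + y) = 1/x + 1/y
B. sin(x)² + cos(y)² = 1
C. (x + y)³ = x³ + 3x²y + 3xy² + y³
A: fails at (6, 7) — LHS = 1/13, RHS = 13/42.
B: fails at (2, 7) — LHS = cos(7)² + sin(2)² ≈ 1.395, RHS = 1.
C: holds — e.g. at (2, 7), both sides equal 729.

Answer: C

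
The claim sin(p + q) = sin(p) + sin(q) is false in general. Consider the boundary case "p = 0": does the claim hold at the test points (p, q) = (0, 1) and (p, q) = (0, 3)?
Yes, holds at both test points

At (0, 1): LHS = sin(1) ≈ 0.8415, RHS = sin(1) ≈ 0.8415 → equal
At (0, 3): LHS = sin(3) ≈ 0.1411, RHS = sin(3) ≈ 0.1411 → equal

So the claim does hold at both of these boundary points, even though it is not an identity.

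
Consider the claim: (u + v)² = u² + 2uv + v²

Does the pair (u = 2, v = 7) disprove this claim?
Substituting u = 2, v = 7:
LHS = (2 + 7)² = 81
RHS = 2² + 2·2·7 + 7² = 81

The sides agree, so this pair does not disprove the claim.

Answer: No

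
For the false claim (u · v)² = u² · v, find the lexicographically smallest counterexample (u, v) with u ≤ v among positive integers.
(u, v) = (1, 2)

At (1, 1): both sides equal 1, so it holds there.

Substituting (1, 2) into the claim:
LHS = (1 · 2)² = 4
RHS = 1² · 2 = 2

Since LHS ≠ RHS, this pair disproves the claim, and no lexicographically smaller pair (u ≤ v, positive integers) does.

For instance (2, 3) is also a counterexample (LHS = 36, RHS = 12), but it's lexicographically larger.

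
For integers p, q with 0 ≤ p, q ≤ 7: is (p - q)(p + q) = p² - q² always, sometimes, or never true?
The identity holds for every pair in the range. For instance at (p, q) = (6, 4): both sides equal 20.

Answer: Always true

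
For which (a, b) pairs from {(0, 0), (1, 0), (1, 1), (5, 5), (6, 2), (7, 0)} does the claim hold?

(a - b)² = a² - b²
Testing each pair:
(0, 0): LHS = 0, RHS = 0 → holds
(1, 0): LHS = 1, RHS = 1 → holds
(1, 1): LHS = 0, RHS = 0 → holds
(5, 5): LHS = 0, RHS = 0 → holds
(6, 2): LHS = 16, RHS = 32 → fails
(7, 0): LHS = 49, RHS = 49 → holds

5 of 6 pairs satisfy the claim.

Answer: (0, 0), (1, 0), (1, 1), (5, 5), (7, 0)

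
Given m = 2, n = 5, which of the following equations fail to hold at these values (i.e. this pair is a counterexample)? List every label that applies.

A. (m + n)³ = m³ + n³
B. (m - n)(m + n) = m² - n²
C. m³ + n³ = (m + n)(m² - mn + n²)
Evaluating each claim at the given values:
A. LHS = 343, RHS = 133 → fails here (LHS ≠ RHS)
B. LHS = -21, RHS = -21 → holds here (LHS = RHS)
C. LHS = 133, RHS = 133 → holds here (LHS = RHS)

Answer: A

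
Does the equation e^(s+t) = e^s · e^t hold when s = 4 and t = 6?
Holds

Substituting s = 4, t = 6:

LHS = e^(4+6) = e^10 ≈ 22026.5
RHS = e^4 · e^6 = e^10 ≈ 22026.5

LHS = RHS, so the equation holds at this point.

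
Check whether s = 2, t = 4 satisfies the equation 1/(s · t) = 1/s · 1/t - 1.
Substituting s = 2, t = 4:

LHS = 1/(2 · 4) = 1/8
RHS = 1/2 · 1/4 - 1 = -7/8

LHS ≠ RHS, so the equation does not hold at this point.

Answer: Fails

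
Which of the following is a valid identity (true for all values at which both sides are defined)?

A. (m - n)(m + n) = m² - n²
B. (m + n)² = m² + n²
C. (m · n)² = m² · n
A: holds — e.g. at (6, 7), both sides equal -13.
B: fails at (3, 7) — LHS = 100, RHS = 58.
C: fails at (4, 5) — LHS = 400, RHS = 80.

Answer: A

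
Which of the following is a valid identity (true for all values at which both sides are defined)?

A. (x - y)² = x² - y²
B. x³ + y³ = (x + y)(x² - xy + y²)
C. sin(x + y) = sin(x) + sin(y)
A: fails at (1, 2) — LHS = 1, RHS = -3.
B: holds — e.g. at (1, 4), both sides equal 65.
C: fails at (1, 3) — LHS = sin(4) ≈ -0.7568, RHS = sin(3) + sin(1) ≈ 0.9826.

Answer: B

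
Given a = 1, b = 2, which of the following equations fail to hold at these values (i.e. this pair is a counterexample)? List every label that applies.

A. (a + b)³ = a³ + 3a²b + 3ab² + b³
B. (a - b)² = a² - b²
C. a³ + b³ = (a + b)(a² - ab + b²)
Evaluating each claim at the given values:
A. LHS = 27, RHS = 27 → holds here (LHS = RHS)
B. LHS = 1, RHS = -3 → fails here (LHS ≠ RHS)
C. LHS = 9, RHS = 9 → holds here (LHS = RHS)

Answer: B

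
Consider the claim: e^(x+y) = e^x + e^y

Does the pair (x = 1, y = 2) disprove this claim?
Substituting x = 1, y = 2:
LHS = e^(1+2) = e^3 ≈ 20.09
RHS = e^1 + e^2 = e + e^2 ≈ 10.11

Since LHS ≠ RHS, this pair disproves the claim.

Answer: Yes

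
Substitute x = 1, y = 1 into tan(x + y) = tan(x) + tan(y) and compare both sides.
LHS = tan(1 + 1) = tan(2) ≈ -2.185
RHS = tan(1) + tan(1) = 2·tan(1) ≈ 3.115

LHS ≠ RHS (they differ by about 5.3), so the equation does not hold here.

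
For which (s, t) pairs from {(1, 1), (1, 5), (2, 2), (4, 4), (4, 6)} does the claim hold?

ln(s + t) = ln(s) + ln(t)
Testing each pair:
(1, 1): LHS = ln(2) ≈ 0.6931, RHS = 0 → fails
(1, 5): LHS = ln(6) ≈ 1.792, RHS = ln(5) ≈ 1.609 → fails
(2, 2): LHS = ln(4) ≈ 1.386, RHS = 2·ln(2) ≈ 1.386 → holds
(4, 4): LHS = ln(8) ≈ 2.079, RHS = 2·ln(4) ≈ 2.773 → fails
(4, 6): LHS = ln(10) ≈ 2.303, RHS = ln(4) + ln(6) ≈ 3.178 → fails

1 of 5 pairs satisfies the claim.

Answer: (2, 2)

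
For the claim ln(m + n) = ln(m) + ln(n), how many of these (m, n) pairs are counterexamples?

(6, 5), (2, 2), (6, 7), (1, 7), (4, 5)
4

Testing each pair:
(6, 5): LHS = ln(11) ≈ 2.398, RHS = ln(5) + ln(6) ≈ 3.401 → counterexample
(2, 2): LHS = ln(4) ≈ 1.386, RHS = 2·ln(2) ≈ 1.386 → satisfies claim
(6, 7): LHS = ln(13) ≈ 2.565, RHS = ln(6) + ln(7) ≈ 3.738 → counterexample
(1, 7): LHS = ln(8) ≈ 2.079, RHS = ln(7) ≈ 1.946 → counterexample
(4, 5): LHS = ln(9) ≈ 2.197, RHS = ln(4) + ln(5) ≈ 2.996 → counterexample

That makes 4 counterexamples.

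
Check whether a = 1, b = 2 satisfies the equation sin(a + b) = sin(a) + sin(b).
Substituting a = 1, b = 2:

LHS = sin(1 + 2) = sin(3) ≈ 0.1411
RHS = sin(1) + sin(2) ≈ 1.751

LHS ≠ RHS, so the equation does not hold at this point.

Answer: Fails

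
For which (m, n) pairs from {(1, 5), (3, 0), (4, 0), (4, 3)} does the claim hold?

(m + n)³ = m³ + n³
Testing each pair:
(1, 5): LHS = 216, RHS = 126 → fails
(3, 0): LHS = 27, RHS = 27 → holds
(4, 0): LHS = 64, RHS = 64 → holds
(4, 3): LHS = 343, RHS = 91 → fails

2 of 4 pairs satisfy the claim.

Answer: (3, 0), (4, 0)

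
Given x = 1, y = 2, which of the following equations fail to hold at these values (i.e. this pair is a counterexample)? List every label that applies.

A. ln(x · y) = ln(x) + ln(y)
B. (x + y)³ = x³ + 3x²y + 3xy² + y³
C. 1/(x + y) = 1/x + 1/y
C

Evaluating each claim at the given values:
A. LHS = ln(2) ≈ 0.6931, RHS = ln(2) ≈ 0.6931 → holds here (LHS = RHS)
B. LHS = 27, RHS = 27 → holds here (LHS = RHS)
C. LHS = 1/3, RHS = 3/2 → fails here (LHS ≠ RHS)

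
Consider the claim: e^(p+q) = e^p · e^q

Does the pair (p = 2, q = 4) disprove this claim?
No

Substituting p = 2, q = 4:
LHS = e^(2+4) = e^6 ≈ 403.4
RHS = e^2 · e^4 = e^6 ≈ 403.4

The sides agree, so this pair does not disprove the claim.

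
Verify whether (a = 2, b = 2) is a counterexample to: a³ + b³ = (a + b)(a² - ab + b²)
No

Substituting a = 2, b = 2:
LHS = 2³ + 2³ = 16
RHS = (2 + 2)(2² - 2·2 + 2²) = 16

The sides agree, so this pair does not disprove the claim.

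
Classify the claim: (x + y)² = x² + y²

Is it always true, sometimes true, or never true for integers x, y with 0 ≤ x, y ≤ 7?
It holds at (x, y) = (0, 7) (both sides equal 49), but fails at (x, y) = (1, 6) (LHS = 49, RHS = 37).

Answer: Sometimes true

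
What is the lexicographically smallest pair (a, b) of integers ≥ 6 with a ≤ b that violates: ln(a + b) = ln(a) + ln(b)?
Substituting (6, 6) into the claim:
LHS = ln(6 + 6) = ln(12) ≈ 2.485
RHS = ln(6) + ln(6) = 2·ln(6) ≈ 3.584

Since LHS ≠ RHS, this pair disproves the claim, and no lexicographically smaller pair (a ≤ b, integers ≥ 6) does.

For instance (9, 12) is also a counterexample (LHS = ln(21) ≈ 3.045, RHS = ln(9) + ln(12) ≈ 4.682), but it's lexicographically larger.

Answer: (a, b) = (6, 6)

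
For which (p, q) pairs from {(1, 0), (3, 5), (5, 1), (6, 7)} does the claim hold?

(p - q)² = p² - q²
(1, 0)

Testing each pair:
(1, 0): LHS = 1, RHS = 1 → holds
(3, 5): LHS = 4, RHS = -16 → fails
(5, 1): LHS = 16, RHS = 24 → fails
(6, 7): LHS = 1, RHS = -13 → fails

1 of 4 pairs satisfies the claim.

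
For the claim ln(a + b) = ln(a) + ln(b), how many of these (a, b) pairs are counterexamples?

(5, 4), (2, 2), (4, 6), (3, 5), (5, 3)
Testing each pair:
(5, 4): LHS = ln(9) ≈ 2.197, RHS = ln(4) + ln(5) ≈ 2.996 → counterexample
(2, 2): LHS = ln(4) ≈ 1.386, RHS = 2·ln(2) ≈ 1.386 → satisfies claim
(4, 6): LHS = ln(10) ≈ 2.303, RHS = ln(4) + ln(6) ≈ 3.178 → counterexample
(3, 5): LHS = ln(8) ≈ 2.079, RHS = ln(3) + ln(5) ≈ 2.708 → counterexample
(5, 3): LHS = ln(8) ≈ 2.079, RHS = ln(3) + ln(5) ≈ 2.708 → counterexample

That makes 4 counterexamples.

Answer: 4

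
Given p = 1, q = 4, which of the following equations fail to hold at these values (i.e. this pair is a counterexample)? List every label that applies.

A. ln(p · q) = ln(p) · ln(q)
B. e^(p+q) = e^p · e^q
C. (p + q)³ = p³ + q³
A, C

Evaluating each claim at the given values:
A. LHS = ln(4) ≈ 1.386, RHS = 0 → fails here (LHS ≠ RHS)
B. LHS = e^5 ≈ 148.4, RHS = e^5 ≈ 148.4 → holds here (LHS = RHS)
C. LHS = 125, RHS = 65 → fails here (LHS ≠ RHS)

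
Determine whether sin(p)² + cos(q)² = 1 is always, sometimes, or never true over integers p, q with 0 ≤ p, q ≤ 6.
It holds at (p, q) = (3, 3) (both sides equal 1), but fails at (p, q) = (0, 3) (LHS = cos(3)² ≈ 0.9801, RHS = 1).

Answer: Sometimes true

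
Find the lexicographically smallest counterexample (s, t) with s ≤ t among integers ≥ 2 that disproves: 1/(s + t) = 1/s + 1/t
Substituting (2, 2) into the claim:
LHS = 1/(2 + 2) = 1/4
RHS = 1/2 + 1/2 = 1

Since LHS ≠ RHS, this pair disproves the claim, and no lexicographically smaller pair (s ≤ t, integers ≥ 2) does.

For instance (3, 3) is also a counterexample (LHS = 1/6, RHS = 2/3), but it's lexicographically larger.

Answer: (s, t) = (2, 2)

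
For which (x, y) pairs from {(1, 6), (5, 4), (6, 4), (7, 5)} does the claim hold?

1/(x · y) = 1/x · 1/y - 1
None

Testing each pair:
(1, 6): LHS = 1/6, RHS = -5/6 → fails
(5, 4): LHS = 1/20, RHS = -19/20 → fails
(6, 4): LHS = 1/24, RHS = -23/24 → fails
(7, 5): LHS = 1/35, RHS = -34/35 → fails

No pair satisfies the claim.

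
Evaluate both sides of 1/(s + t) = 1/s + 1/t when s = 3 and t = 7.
LHS = 1/(3 + 7) = 1/10
RHS = 1/3 + 1/7 = 10/21

LHS ≠ RHS, so the equation does not hold here.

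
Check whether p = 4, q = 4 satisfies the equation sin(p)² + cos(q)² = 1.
Holds

Substituting p = 4, q = 4:

LHS = sin(4)² + cos(4)² = 1
RHS = 1

LHS = RHS, so the equation holds at this point.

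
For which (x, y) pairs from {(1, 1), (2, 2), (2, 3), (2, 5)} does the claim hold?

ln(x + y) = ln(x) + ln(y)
Testing each pair:
(1, 1): LHS = ln(2) ≈ 0.6931, RHS = 0 → fails
(2, 2): LHS = ln(4) ≈ 1.386, RHS = 2·ln(2) ≈ 1.386 → holds
(2, 3): LHS = ln(5) ≈ 1.609, RHS = ln(2) + ln(3) ≈ 1.792 → fails
(2, 5): LHS = ln(7) ≈ 1.946, RHS = ln(2) + ln(5) ≈ 2.303 → fails

1 of 4 pairs satisfies the claim.

Answer: (2, 2)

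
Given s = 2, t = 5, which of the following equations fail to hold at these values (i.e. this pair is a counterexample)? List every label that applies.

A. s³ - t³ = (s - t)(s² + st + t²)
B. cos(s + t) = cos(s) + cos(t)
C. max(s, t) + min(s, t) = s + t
Evaluating each claim at the given values:
A. LHS = -117, RHS = -117 → holds here (LHS = RHS)
B. LHS = cos(7) ≈ 0.7539, RHS = cos(2) + cos(5) ≈ -0.1325 → fails here (LHS ≠ RHS)
C. LHS = 7, RHS = 7 → holds here (LHS = RHS)

Answer: B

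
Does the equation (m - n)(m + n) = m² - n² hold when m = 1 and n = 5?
Substituting m = 1, n = 5:

LHS = (1 - 5)(1 + 5) = -24
RHS = 1² - 5² = -24

LHS = RHS, so the equation holds at this point.

Answer: Holds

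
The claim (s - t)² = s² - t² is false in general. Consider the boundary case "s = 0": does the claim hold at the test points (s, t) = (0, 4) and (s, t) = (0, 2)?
At (0, 4): LHS = 16 ≠ RHS = -16
At (0, 2): LHS = 4 ≠ RHS = -4

Answer: No, fails at both test points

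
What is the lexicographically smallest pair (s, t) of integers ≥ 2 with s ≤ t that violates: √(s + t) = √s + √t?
Substituting (2, 2) into the claim:
LHS = √(2 + 2) = 2
RHS = √2 + √2 = 2·√(2) ≈ 2.828

Since LHS ≠ RHS, this pair disproves the claim, and no lexicographically smaller pair (s ≤ t, integers ≥ 2) does.

For instance (4, 7) is also a counterexample (LHS = √(11) ≈ 3.317, RHS = 2 + √(7) ≈ 4.646), but it's lexicographically larger.

Answer: (s, t) = (2, 2)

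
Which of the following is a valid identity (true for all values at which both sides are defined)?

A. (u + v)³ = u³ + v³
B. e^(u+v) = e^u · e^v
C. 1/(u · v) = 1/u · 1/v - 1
A: fails at (2, 2) — LHS = 64, RHS = 16.
B: holds — e.g. at (6, 7), both sides equal e^13 ≈ 442413.4.
C: fails at (5, 5) — LHS = 1/25, RHS = -24/25.

Answer: B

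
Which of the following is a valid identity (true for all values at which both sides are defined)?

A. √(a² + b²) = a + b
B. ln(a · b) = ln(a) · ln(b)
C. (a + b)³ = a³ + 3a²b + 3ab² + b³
A: fails at (1, 2) — LHS = √(5) ≈ 2.236, RHS = 3.
B: fails at (2, 7) — LHS = ln(14) ≈ 2.639, RHS = ln(2)·ln(7) ≈ 1.349.
C: holds — e.g. at (5, 8), both sides equal 2197.

Answer: C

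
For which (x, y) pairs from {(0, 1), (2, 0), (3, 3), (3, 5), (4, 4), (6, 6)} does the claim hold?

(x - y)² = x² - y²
Testing each pair:
(0, 1): LHS = 1, RHS = -1 → fails
(2, 0): LHS = 4, RHS = 4 → holds
(3, 3): LHS = 0, RHS = 0 → holds
(3, 5): LHS = 4, RHS = -16 → fails
(4, 4): LHS = 0, RHS = 0 → holds
(6, 6): LHS = 0, RHS = 0 → holds

4 of 6 pairs satisfy the claim.

Answer: (2, 0), (3, 3), (4, 4), (6, 6)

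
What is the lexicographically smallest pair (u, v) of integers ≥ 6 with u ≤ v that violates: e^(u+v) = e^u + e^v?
Substituting (6, 6) into the claim:
LHS = e^(6+6) = e^12 ≈ 162754.8
RHS = e^6 + e^6 = 2·e^6 ≈ 806.9

Since LHS ≠ RHS, this pair disproves the claim, and no lexicographically smaller pair (u ≤ v, integers ≥ 6) does.

For instance (10, 12) is also a counterexample (LHS = e^22 ≈ 3584912846.1, RHS = e^10 + e^12 ≈ 184781.3), but it's lexicographically larger.

Answer: (u, v) = (6, 6)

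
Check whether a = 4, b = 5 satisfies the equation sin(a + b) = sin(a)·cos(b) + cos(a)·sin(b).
Substituting a = 4, b = 5:

LHS = sin(4 + 5) = sin(9) ≈ 0.4121
RHS = sin(4)·cos(5) + cos(4)·sin(5) = sin(4)·cos(5) + sin(5)·cos(4) ≈ 0.4121

LHS = RHS, so the equation holds at this point.

Answer: Holds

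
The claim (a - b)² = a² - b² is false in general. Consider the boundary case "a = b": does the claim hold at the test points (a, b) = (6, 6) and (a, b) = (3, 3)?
Yes, holds at both test points

At (6, 6): LHS = 0, RHS = 0 → equal
At (3, 3): LHS = 0, RHS = 0 → equal

So the claim does hold at both of these boundary points, even though it is not an identity.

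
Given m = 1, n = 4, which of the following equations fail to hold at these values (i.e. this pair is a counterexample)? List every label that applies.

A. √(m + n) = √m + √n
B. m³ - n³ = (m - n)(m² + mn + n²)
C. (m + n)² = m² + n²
A, C

Evaluating each claim at the given values:
A. LHS = √(5) ≈ 2.236, RHS = 3 → fails here (LHS ≠ RHS)
B. LHS = -63, RHS = -63 → holds here (LHS = RHS)
C. LHS = 25, RHS = 17 → fails here (LHS ≠ RHS)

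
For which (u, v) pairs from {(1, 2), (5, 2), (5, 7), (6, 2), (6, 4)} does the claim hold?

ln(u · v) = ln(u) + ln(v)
Testing each pair:
(1, 2): LHS = ln(2) ≈ 0.6931, RHS = ln(2) ≈ 0.6931 → holds
(5, 2): LHS = ln(10) ≈ 2.303, RHS = ln(2) + ln(5) ≈ 2.303 → holds
(5, 7): LHS = ln(35) ≈ 3.555, RHS = ln(5) + ln(7) ≈ 3.555 → holds
(6, 2): LHS = ln(12) ≈ 2.485, RHS = ln(2) + ln(6) ≈ 2.485 → holds
(6, 4): LHS = ln(24) ≈ 3.178, RHS = ln(4) + ln(6) ≈ 3.178 → holds

Every pair satisfies the claim.

Answer: All pairs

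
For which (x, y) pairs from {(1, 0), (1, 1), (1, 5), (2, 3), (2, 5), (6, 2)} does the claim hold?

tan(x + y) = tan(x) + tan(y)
(1, 0)

Testing each pair:
(1, 0): LHS = tan(1) ≈ 1.557, RHS = tan(1) ≈ 1.557 → holds
(1, 1): LHS = tan(2) ≈ -2.185, RHS = 2·tan(1) ≈ 3.115 → fails
(1, 5): LHS = tan(6) ≈ -0.291, RHS = tan(5) + tan(1) ≈ -1.823 → fails
(2, 3): LHS = tan(5) ≈ -3.381, RHS = tan(2) + tan(3) ≈ -2.328 → fails
(2, 5): LHS = tan(7) ≈ 0.8714, RHS = tan(5) + tan(2) ≈ -5.566 → fails
(6, 2): LHS = tan(8) ≈ -6.8, RHS = tan(2) + tan(6) ≈ -2.476 → fails

1 of 6 pairs satisfies the claim.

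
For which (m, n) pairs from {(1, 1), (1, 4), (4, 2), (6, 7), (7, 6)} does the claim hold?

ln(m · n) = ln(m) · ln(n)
Testing each pair:
(1, 1): LHS = 0, RHS = 0 → holds
(1, 4): LHS = ln(4) ≈ 1.386, RHS = 0 → fails
(4, 2): LHS = ln(8) ≈ 2.079, RHS = ln(2)·ln(4) ≈ 0.9609 → fails
(6, 7): LHS = ln(42) ≈ 3.738, RHS = ln(6)·ln(7) ≈ 3.487 → fails
(7, 6): LHS = ln(42) ≈ 3.738, RHS = ln(6)·ln(7) ≈ 3.487 → fails

1 of 5 pairs satisfies the claim.

Answer: (1, 1)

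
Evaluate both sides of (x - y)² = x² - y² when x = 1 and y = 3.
LHS = (1 - 3)² = 4
RHS = 1² - 3² = -8

LHS ≠ RHS, so the equation does not hold here.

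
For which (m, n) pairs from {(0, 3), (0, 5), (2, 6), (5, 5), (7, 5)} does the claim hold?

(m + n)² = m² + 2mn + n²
All pairs

Testing each pair:
(0, 3): LHS = 9, RHS = 9 → holds
(0, 5): LHS = 25, RHS = 25 → holds
(2, 6): LHS = 64, RHS = 64 → holds
(5, 5): LHS = 100, RHS = 100 → holds
(7, 5): LHS = 144, RHS = 144 → holds

Every pair satisfies the claim.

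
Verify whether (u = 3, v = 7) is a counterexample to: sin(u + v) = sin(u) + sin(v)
Yes

Substituting u = 3, v = 7:
LHS = sin(3 + 7) = sin(10) ≈ -0.544
RHS = sin(3) + sin(7) ≈ 0.7981

Since LHS ≠ RHS, this pair disproves the claim.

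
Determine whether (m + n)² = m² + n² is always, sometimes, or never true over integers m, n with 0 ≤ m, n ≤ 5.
It holds at (m, n) = (0, 1) (both sides equal 1), but fails at (m, n) = (1, 3) (LHS = 16, RHS = 10).

Answer: Sometimes true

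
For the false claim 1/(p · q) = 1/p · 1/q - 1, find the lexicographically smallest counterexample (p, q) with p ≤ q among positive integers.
(p, q) = (1, 1)

Substituting (1, 1) into the claim:
LHS = 1/(1 · 1) = 1
RHS = 1/1 · 1/1 - 1 = 0

Since LHS ≠ RHS, this pair disproves the claim, and no lexicographically smaller pair (p ≤ q, positive integers) does.

For instance (1, 5) is also a counterexample (LHS = 1/5, RHS = -4/5), but it's lexicographically larger.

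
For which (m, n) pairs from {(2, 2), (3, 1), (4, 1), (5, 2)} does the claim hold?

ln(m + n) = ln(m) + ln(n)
(2, 2)

Testing each pair:
(2, 2): LHS = ln(4) ≈ 1.386, RHS = 2·ln(2) ≈ 1.386 → holds
(3, 1): LHS = ln(4) ≈ 1.386, RHS = ln(3) ≈ 1.099 → fails
(4, 1): LHS = ln(5) ≈ 1.609, RHS = ln(4) ≈ 1.386 → fails
(5, 2): LHS = ln(7) ≈ 1.946, RHS = ln(2) + ln(5) ≈ 2.303 → fails

1 of 4 pairs satisfies the claim.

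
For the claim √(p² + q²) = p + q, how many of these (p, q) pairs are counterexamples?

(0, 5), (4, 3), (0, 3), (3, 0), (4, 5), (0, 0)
Testing each pair:
(0, 5): LHS = 5, RHS = 5 → satisfies claim
(4, 3): LHS = 5, RHS = 7 → counterexample
(0, 3): LHS = 3, RHS = 3 → satisfies claim
(3, 0): LHS = 3, RHS = 3 → satisfies claim
(4, 5): LHS = √(41) ≈ 6.403, RHS = 9 → counterexample
(0, 0): LHS = 0, RHS = 0 → satisfies claim

That makes 2 counterexamples.

Answer: 2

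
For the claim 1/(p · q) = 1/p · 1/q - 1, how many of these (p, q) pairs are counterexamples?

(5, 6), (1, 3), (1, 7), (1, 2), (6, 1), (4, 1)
6

Testing each pair:
(5, 6): LHS = 1/30, RHS = -29/30 → counterexample
(1, 3): LHS = 1/3, RHS = -2/3 → counterexample
(1, 7): LHS = 1/7, RHS = -6/7 → counterexample
(1, 2): LHS = 1/2, RHS = -1/2 → counterexample
(6, 1): LHS = 1/6, RHS = -5/6 → counterexample
(4, 1): LHS = 1/4, RHS = -3/4 → counterexample

That makes 6 counterexamples.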